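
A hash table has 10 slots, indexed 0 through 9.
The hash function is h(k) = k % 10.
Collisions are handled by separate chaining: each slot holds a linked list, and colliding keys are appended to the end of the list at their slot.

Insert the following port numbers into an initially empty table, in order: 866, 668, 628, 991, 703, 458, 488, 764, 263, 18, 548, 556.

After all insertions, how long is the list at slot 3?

Insert 866: h=6, bucket 6 empty -> new chain.
Insert 668: h=8, bucket 8 empty -> new chain.
Insert 628: h=8, bucket 8 nonempty -> append to chain.
Insert 991: h=1, bucket 1 empty -> new chain.
Insert 703: h=3, bucket 3 empty -> new chain.
Insert 458: h=8, bucket 8 nonempty -> append to chain.
Insert 488: h=8, bucket 8 nonempty -> append to chain.
Insert 764: h=4, bucket 4 empty -> new chain.
Insert 263: h=3, bucket 3 nonempty -> append to chain.
Insert 18: h=8, bucket 8 nonempty -> append to chain.
Insert 548: h=8, bucket 8 nonempty -> append to chain.
Insert 556: h=6, bucket 6 nonempty -> append to chain.
Final buckets:
0: -
1: 991
2: -
3: 703 -> 263
4: 764
5: -
6: 866 -> 556
7: -
8: 668 -> 628 -> 458 -> 488 -> 18 -> 548
9: -

2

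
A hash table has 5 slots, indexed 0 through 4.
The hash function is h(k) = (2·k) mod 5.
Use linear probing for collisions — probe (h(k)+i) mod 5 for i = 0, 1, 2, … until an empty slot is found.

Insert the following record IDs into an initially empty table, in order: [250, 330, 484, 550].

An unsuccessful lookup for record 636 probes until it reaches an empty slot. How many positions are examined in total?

3

250 hashes to 0; slot 0 is free => place at 0.
330 hashes to 0; 0 taken => place at 1.
484 hashes to 3; slot 3 is free => place at 3.
550 hashes to 0; 0,1 taken => place at 2.
Table: [250, 330, 550, 484, ∅]
Lookup 636: h=2, probe 2,3,4 → slot 4 empty, not found.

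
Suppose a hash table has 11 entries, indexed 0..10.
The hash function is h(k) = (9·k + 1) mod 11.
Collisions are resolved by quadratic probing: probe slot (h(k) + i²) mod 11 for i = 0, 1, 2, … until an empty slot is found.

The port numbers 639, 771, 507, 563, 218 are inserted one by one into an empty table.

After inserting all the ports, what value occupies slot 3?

507

639: h=10 -> slot 10
771: h=10, probe 10,0 -> slot 0
507: h=10, probe 10,0,3 -> slot 3
563: h=8 -> slot 8
218: h=5 -> slot 5
Table: [771, _, _, 507, _, 218, _, _, 563, _, 639]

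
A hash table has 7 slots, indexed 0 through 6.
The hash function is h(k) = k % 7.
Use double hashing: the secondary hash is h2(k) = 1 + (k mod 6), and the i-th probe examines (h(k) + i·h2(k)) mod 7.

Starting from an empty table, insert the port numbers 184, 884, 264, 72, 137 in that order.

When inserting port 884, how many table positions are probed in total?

2

184: h=2 => slot 2
884: h=2, h2=3, probe 2,5 => slot 5
264: h=5, h2=1, probe 5,6 => slot 6
72: h=2, h2=1, probe 2,3 => slot 3
137: h=4 => slot 4
Table: [∅, ∅, 184, 72, 137, 884, 264]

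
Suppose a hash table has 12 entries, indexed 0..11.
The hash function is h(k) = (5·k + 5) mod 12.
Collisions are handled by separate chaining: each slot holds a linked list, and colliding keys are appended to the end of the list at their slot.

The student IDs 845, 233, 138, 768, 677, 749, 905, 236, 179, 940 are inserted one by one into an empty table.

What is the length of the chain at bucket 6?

845 → bucket 6
233 → bucket 6 (collision)
138 → bucket 11
768 → bucket 5
677 → bucket 6 (collision)
749 → bucket 6 (collision)
905 → bucket 6 (collision)
236 → bucket 9
179 → bucket 0
940 → bucket 1
Final buckets:
0: 179
1: 940
2: _
3: _
4: _
5: 768
6: 845 -> 233 -> 677 -> 749 -> 905
7: _
8: _
9: 236
10: _
11: 138

5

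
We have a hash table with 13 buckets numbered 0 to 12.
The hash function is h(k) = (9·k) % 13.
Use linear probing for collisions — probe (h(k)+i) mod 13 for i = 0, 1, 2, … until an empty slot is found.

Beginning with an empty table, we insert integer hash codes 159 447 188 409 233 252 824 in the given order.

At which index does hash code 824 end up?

8

159: h=1 → slot 1
447: h=6 → slot 6
188: h=2 → slot 2
409: h=2, probe 2,3 → slot 3
233: h=4 → slot 4
252: h=6, probe 6,7 → slot 7
824: h=6, probe 6,7,8 → slot 8
Table: [_, 159, 188, 409, 233, _, 447, 252, 824, _, _, _, _]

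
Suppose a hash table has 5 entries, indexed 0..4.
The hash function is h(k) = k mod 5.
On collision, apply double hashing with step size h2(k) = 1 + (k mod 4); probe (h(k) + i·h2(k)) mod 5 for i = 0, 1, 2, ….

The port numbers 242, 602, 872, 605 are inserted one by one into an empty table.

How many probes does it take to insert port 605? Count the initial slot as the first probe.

Insert 242: h=2, slot 2 empty → index 2.
Insert 602: h=2, h2=3, slot 2 occupied → index 0.
Insert 872: h=2, h2=1, slot 2 occupied → index 3.
Insert 605: h=0, h2=2, slots 0,2 occupied → index 4.
Table: [602, —, 242, 872, 605]

3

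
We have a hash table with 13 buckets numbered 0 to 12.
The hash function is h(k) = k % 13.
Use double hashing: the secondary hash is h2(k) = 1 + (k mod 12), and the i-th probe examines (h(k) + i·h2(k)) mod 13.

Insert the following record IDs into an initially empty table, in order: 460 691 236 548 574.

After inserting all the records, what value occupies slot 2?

691

460 hashes to 5; slot 5 is free => place at 5.
691 hashes to 2; slot 2 is free => place at 2.
236 hashes to 2, h2=9; 2 taken => place at 11.
548 hashes to 2, h2=9; 2,11 taken => place at 7.
574 hashes to 2, h2=11; 2 taken => place at 0.
Table: [574, ∅, 691, ∅, ∅, 460, ∅, 548, ∅, ∅, ∅, 236, ∅]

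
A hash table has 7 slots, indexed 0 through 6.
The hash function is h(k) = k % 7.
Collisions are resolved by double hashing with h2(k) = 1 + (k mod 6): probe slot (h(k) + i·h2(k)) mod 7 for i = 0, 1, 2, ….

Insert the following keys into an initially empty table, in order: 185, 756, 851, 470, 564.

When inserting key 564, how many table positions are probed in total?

185: h=3 -> slot 3
756: h=0 -> slot 0
851: h=4 -> slot 4
470: h=1 -> slot 1
564: h=4, h2=1, probe 4,5 -> slot 5
Table: [756, 470, ., 185, 851, 564, .]

2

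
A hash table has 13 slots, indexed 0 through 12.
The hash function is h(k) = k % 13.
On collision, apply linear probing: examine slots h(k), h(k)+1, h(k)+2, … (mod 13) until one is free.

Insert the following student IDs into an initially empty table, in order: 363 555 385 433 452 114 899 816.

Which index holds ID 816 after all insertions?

0

363: h=12 => slot 12
555: h=9 => slot 9
385: h=8 => slot 8
433: h=4 => slot 4
452: h=10 => slot 10
114: h=10, probe 10,11 => slot 11
899: h=2 => slot 2
816: h=10, probe 10,11,12,0 => slot 0
Table: [816, _, 899, _, 433, _, _, _, 385, 555, 452, 114, 363]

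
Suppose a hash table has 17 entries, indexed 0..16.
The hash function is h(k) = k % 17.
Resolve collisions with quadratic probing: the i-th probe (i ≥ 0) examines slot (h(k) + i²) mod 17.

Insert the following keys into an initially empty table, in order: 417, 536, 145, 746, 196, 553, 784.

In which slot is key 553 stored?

417: h=9 => slot 9
536: h=9, probe 9,10 => slot 10
145: h=9, probe 9,10,13 => slot 13
746: h=15 => slot 15
196: h=9, probe 9,10,13,1 => slot 1
553: h=9, probe 9,10,13,1,8 => slot 8
784: h=2 => slot 2
Table: [∅, 196, 784, ∅, ∅, ∅, ∅, ∅, 553, 417, 536, ∅, ∅, 145, ∅, 746, ∅]

8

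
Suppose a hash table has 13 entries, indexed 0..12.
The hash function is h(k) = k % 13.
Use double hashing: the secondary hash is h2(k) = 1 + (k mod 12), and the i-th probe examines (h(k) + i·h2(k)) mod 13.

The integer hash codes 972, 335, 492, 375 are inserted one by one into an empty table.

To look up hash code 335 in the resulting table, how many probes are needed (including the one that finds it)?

Insert 972: h=10, slot 10 empty => index 10.
Insert 335: h=10, h2=12, slot 10 occupied => index 9.
Insert 492: h=11, slot 11 empty => index 11.
Insert 375: h=11, h2=4, slot 11 occupied => index 2.
Table: [—, —, 375, —, —, —, —, —, —, 335, 972, 492, —]
Lookup 335: h=10, h2=12, probe 10,9 → found at 9.

2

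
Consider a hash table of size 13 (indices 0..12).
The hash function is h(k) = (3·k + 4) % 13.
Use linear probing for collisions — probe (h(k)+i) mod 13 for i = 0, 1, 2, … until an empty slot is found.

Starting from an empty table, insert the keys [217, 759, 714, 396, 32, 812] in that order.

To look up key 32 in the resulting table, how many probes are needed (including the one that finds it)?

2

Insert 217: h=5, slot 5 empty -> index 5.
Insert 759: h=6, slot 6 empty -> index 6.
Insert 714: h=1, slot 1 empty -> index 1.
Insert 396: h=9, slot 9 empty -> index 9.
Insert 32: h=9, slot 9 occupied -> index 10.
Insert 812: h=9, slots 9,10 occupied -> index 11.
Table: [_, 714, _, _, _, 217, 759, _, _, 396, 32, 812, _]
Lookup 32: h=9, probe 9,10 → found at 10.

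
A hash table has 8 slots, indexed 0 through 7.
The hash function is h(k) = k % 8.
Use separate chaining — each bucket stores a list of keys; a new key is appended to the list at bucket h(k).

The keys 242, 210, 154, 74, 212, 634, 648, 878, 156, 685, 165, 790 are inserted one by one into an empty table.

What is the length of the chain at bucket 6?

242 -> bucket 2
210 -> bucket 2 (collision)
154 -> bucket 2 (collision)
74 -> bucket 2 (collision)
212 -> bucket 4
634 -> bucket 2 (collision)
648 -> bucket 0
878 -> bucket 6
156 -> bucket 4 (collision)
685 -> bucket 5
165 -> bucket 5 (collision)
790 -> bucket 6 (collision)
Final buckets:
0: 648
1: _
2: 242 -> 210 -> 154 -> 74 -> 634
3: _
4: 212 -> 156
5: 685 -> 165
6: 878 -> 790
7: _

2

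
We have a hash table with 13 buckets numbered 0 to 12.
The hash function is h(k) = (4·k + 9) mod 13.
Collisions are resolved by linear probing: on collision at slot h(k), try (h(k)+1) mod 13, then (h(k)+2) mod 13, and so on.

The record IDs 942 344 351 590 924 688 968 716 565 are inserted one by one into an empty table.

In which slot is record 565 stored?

942: h=7 → slot 7
344: h=7, probe 7,8 → slot 8
351: h=9 → slot 9
590: h=3 → slot 3
924: h=0 → slot 0
688: h=5 → slot 5
968: h=7, probe 7,8,9,10 → slot 10
716: h=0, probe 0,1 → slot 1
565: h=7, probe 7,8,9,10,11 → slot 11
Table: [924, 716, ., 590, ., 688, ., 942, 344, 351, 968, 565, .]

11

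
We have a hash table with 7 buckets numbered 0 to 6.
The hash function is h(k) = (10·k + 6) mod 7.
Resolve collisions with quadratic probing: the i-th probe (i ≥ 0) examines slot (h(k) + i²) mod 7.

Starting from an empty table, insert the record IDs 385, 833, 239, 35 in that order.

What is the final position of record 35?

3

Insert 385: h=6, slot 6 empty -> index 6.
Insert 833: h=6, slot 6 occupied -> index 0.
Insert 239: h=2, slot 2 empty -> index 2.
Insert 35: h=6, slots 6,0 occupied -> index 3.
Table: [833, ∅, 239, 35, ∅, ∅, 385]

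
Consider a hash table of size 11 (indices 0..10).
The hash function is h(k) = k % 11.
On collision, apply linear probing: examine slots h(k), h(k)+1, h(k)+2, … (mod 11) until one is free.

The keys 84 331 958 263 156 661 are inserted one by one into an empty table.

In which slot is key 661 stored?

Insert 84: h=7, slot 7 empty -> index 7.
Insert 331: h=1, slot 1 empty -> index 1.
Insert 958: h=1, slot 1 occupied -> index 2.
Insert 263: h=10, slot 10 empty -> index 10.
Insert 156: h=2, slot 2 occupied -> index 3.
Insert 661: h=1, slots 1,2,3 occupied -> index 4.
Table: [—, 331, 958, 156, 661, —, —, 84, —, —, 263]

4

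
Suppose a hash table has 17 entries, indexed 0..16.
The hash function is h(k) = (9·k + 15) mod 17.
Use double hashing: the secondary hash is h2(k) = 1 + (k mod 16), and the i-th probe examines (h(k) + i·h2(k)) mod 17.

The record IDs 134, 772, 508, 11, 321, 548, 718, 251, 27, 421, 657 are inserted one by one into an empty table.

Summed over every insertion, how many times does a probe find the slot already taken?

8

Insert 134: h=14, slot 14 empty => index 14.
Insert 772: h=10, slot 10 empty => index 10.
Insert 508: h=14, h2=13, slots 14,10 occupied => index 6.
Insert 11: h=12, slot 12 empty => index 12.
Insert 321: h=14, h2=2, slot 14 occupied => index 16.
Insert 548: h=0, slot 0 empty => index 0.
Insert 718: h=0, h2=15, slot 0 occupied => index 15.
Insert 251: h=13, slot 13 empty => index 13.
Insert 27: h=3, slot 3 empty => index 3.
Insert 421: h=13, h2=6, slot 13 occupied => index 2.
Insert 657: h=12, h2=2, slots 12,14,16 occupied => index 1.
Table: [548, 657, 421, 27, -, -, 508, -, -, -, 772, -, 11, 251, 134, 718, 321]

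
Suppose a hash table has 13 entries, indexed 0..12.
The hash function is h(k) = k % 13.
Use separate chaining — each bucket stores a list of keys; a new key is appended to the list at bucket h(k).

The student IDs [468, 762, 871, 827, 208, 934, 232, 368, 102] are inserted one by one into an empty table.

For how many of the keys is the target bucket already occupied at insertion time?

5

Insert 468: h=0, bucket 0 empty -> new chain.
Insert 762: h=8, bucket 8 empty -> new chain.
Insert 871: h=0, bucket 0 nonempty -> append to chain.
Insert 827: h=8, bucket 8 nonempty -> append to chain.
Insert 208: h=0, bucket 0 nonempty -> append to chain.
Insert 934: h=11, bucket 11 empty -> new chain.
Insert 232: h=11, bucket 11 nonempty -> append to chain.
Insert 368: h=4, bucket 4 empty -> new chain.
Insert 102: h=11, bucket 11 nonempty -> append to chain.
Final buckets:
0: 468 -> 871 -> 208
1: —
2: —
3: —
4: 368
5: —
6: —
7: —
8: 762 -> 827
9: —
10: —
11: 934 -> 232 -> 102
12: —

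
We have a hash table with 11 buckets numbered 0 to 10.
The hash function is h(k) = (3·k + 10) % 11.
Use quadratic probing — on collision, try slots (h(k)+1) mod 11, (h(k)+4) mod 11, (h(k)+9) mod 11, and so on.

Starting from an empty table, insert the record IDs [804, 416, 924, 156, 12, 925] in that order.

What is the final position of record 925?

6

Insert 804: h=2, slot 2 empty -> index 2.
Insert 416: h=4, slot 4 empty -> index 4.
Insert 924: h=10, slot 10 empty -> index 10.
Insert 156: h=5, slot 5 empty -> index 5.
Insert 12: h=2, slot 2 occupied -> index 3.
Insert 925: h=2, slots 2,3 occupied -> index 6.
Table: [—, —, 804, 12, 416, 156, 925, —, —, —, 924]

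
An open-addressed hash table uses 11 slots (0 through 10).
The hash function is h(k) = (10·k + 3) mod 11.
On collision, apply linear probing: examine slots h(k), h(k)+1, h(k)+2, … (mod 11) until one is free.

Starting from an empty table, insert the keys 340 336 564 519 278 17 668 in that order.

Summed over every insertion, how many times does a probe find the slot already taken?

340: h=4 -> slot 4
336: h=8 -> slot 8
564: h=0 -> slot 0
519: h=1 -> slot 1
278: h=0, probe 0,1,2 -> slot 2
17: h=8, probe 8,9 -> slot 9
668: h=6 -> slot 6
Table: [564, 519, 278, ., 340, ., 668, ., 336, 17, .]

3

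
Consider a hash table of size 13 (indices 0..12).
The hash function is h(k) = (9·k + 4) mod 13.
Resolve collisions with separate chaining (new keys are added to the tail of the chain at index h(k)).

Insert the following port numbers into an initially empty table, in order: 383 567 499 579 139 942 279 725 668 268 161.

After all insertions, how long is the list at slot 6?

Insert 383: h=6, bucket 6 empty → new chain.
Insert 567: h=11, bucket 11 empty → new chain.
Insert 499: h=10, bucket 10 empty → new chain.
Insert 579: h=2, bucket 2 empty → new chain.
Insert 139: h=7, bucket 7 empty → new chain.
Insert 942: h=6, bucket 6 nonempty → append to chain.
Insert 279: h=6, bucket 6 nonempty → append to chain.
Insert 725: h=3, bucket 3 empty → new chain.
Insert 668: h=10, bucket 10 nonempty → append to chain.
Insert 268: h=11, bucket 11 nonempty → append to chain.
Insert 161: h=10, bucket 10 nonempty → append to chain.
Final buckets:
0: ∅
1: ∅
2: 579
3: 725
4: ∅
5: ∅
6: 383 -> 942 -> 279
7: 139
8: ∅
9: ∅
10: 499 -> 668 -> 161
11: 567 -> 268
12: ∅

3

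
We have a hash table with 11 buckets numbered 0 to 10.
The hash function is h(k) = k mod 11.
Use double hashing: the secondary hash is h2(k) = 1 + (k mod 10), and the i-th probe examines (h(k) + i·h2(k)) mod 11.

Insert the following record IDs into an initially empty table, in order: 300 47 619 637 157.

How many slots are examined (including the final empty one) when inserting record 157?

300: h=3 -> slot 3
47: h=3, h2=8, probe 3,0 -> slot 0
619: h=3, h2=10, probe 3,2 -> slot 2
637: h=10 -> slot 10
157: h=3, h2=8, probe 3,0,8 -> slot 8
Table: [47, _, 619, 300, _, _, _, _, 157, _, 637]

3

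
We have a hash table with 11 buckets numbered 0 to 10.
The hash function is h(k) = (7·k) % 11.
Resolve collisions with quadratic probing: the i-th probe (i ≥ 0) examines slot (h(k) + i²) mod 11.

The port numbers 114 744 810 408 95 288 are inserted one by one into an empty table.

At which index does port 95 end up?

3

Insert 114: h=6, slot 6 empty → index 6.
Insert 744: h=5, slot 5 empty → index 5.
Insert 810: h=5, slots 5,6 occupied → index 9.
Insert 408: h=7, slot 7 empty → index 7.
Insert 95: h=5, slots 5,6,9 occupied → index 3.
Insert 288: h=3, slot 3 occupied → index 4.
Table: [_, _, _, 95, 288, 744, 114, 408, _, 810, _]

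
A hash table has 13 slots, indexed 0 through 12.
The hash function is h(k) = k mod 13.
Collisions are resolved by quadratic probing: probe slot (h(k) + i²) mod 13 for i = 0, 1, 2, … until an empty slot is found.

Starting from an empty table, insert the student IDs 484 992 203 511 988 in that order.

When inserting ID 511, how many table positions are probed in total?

Insert 484: h=3, slot 3 empty -> index 3.
Insert 992: h=4, slot 4 empty -> index 4.
Insert 203: h=8, slot 8 empty -> index 8.
Insert 511: h=4, slot 4 occupied -> index 5.
Insert 988: h=0, slot 0 empty -> index 0.
Table: [988, _, _, 484, 992, 511, _, _, 203, _, _, _, _]

2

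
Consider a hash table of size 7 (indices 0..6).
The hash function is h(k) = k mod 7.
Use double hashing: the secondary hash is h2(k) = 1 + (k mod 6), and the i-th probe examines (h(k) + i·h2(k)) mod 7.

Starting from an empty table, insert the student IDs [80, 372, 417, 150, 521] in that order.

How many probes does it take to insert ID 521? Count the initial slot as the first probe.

2

80: h=3 -> slot 3
372: h=1 -> slot 1
417: h=4 -> slot 4
150: h=3, h2=1, probe 3,4,5 -> slot 5
521: h=3, h2=6, probe 3,2 -> slot 2
Table: [—, 372, 521, 80, 417, 150, —]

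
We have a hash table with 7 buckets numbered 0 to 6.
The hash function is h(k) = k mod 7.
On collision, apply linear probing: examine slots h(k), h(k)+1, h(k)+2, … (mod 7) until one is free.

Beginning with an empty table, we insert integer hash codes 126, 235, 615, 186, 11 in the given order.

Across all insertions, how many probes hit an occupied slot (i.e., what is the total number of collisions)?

5

Insert 126: h=0, slot 0 empty -> index 0.
Insert 235: h=4, slot 4 empty -> index 4.
Insert 615: h=6, slot 6 empty -> index 6.
Insert 186: h=4, slot 4 occupied -> index 5.
Insert 11: h=4, slots 4,5,6,0 occupied -> index 1.
Table: [126, 11, ∅, ∅, 235, 186, 615]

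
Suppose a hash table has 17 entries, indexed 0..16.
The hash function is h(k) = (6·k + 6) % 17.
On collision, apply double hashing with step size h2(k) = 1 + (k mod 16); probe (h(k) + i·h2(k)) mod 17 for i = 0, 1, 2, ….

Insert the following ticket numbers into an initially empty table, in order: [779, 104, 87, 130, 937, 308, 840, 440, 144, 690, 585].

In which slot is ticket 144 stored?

Insert 779: h=5, slot 5 empty → index 5.
Insert 104: h=1, slot 1 empty → index 1.
Insert 87: h=1, h2=8, slot 1 occupied → index 9.
Insert 130: h=4, slot 4 empty → index 4.
Insert 937: h=1, h2=10, slot 1 occupied → index 11.
Insert 308: h=1, h2=5, slot 1 occupied → index 6.
Insert 840: h=14, slot 14 empty → index 14.
Insert 440: h=11, h2=9, slot 11 occupied → index 3.
Insert 144: h=3, h2=1, slots 3,4,5,6 occupied → index 7.
Insert 690: h=15, slot 15 empty → index 15.
Insert 585: h=14, h2=10, slots 14,7 occupied → index 0.
Table: [585, 104, —, 440, 130, 779, 308, 144, —, 87, —, 937, —, —, 840, 690, —]

7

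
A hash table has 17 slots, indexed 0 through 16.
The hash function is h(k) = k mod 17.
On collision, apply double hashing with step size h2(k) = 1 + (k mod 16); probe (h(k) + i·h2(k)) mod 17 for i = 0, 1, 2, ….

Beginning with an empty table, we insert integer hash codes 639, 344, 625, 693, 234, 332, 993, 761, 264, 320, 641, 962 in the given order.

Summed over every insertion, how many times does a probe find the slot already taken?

639 hashes to 10; slot 10 is free -> place at 10.
344 hashes to 4; slot 4 is free -> place at 4.
625 hashes to 13; slot 13 is free -> place at 13.
693 hashes to 13, h2=6; 13 taken -> place at 2.
234 hashes to 13, h2=11; 13 taken -> place at 7.
332 hashes to 9; slot 9 is free -> place at 9.
993 hashes to 7, h2=2; 7,9 taken -> place at 11.
761 hashes to 13, h2=10; 13 taken -> place at 6.
264 hashes to 9, h2=9; 9 taken -> place at 1.
320 hashes to 14; slot 14 is free -> place at 14.
641 hashes to 12; slot 12 is free -> place at 12.
962 hashes to 10, h2=3; 10,13 taken -> place at 16.
Table: [∅, 264, 693, ∅, 344, ∅, 761, 234, ∅, 332, 639, 993, 641, 625, 320, ∅, 962]

8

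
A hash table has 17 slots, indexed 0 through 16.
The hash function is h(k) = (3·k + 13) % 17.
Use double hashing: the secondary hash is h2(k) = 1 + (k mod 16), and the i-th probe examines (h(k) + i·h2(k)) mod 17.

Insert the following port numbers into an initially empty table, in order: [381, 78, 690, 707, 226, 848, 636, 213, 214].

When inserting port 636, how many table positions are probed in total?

4

381 hashes to 0; slot 0 is free → place at 0.
78 hashes to 9; slot 9 is free → place at 9.
690 hashes to 9, h2=3; 9 taken → place at 12.
707 hashes to 9, h2=4; 9 taken → place at 13.
226 hashes to 11; slot 11 is free → place at 11.
848 hashes to 7; slot 7 is free → place at 7.
636 hashes to 0, h2=13; 0,13,9 taken → place at 5.
213 hashes to 6; slot 6 is free → place at 6.
214 hashes to 9, h2=7; 9 taken → place at 16.
Table: [381, ∅, ∅, ∅, ∅, 636, 213, 848, ∅, 78, ∅, 226, 690, 707, ∅, ∅, 214]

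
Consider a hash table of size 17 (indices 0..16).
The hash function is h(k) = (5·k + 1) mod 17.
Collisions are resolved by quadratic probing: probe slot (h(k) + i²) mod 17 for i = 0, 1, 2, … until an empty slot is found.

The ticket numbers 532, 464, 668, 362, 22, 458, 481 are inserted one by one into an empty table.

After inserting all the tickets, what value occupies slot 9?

Insert 532: h=9, slot 9 empty -> index 9.
Insert 464: h=9, slot 9 occupied -> index 10.
Insert 668: h=9, slots 9,10 occupied -> index 13.
Insert 362: h=9, slots 9,10,13 occupied -> index 1.
Insert 22: h=9, slots 9,10,13,1 occupied -> index 8.
Insert 458: h=13, slot 13 occupied -> index 14.
Insert 481: h=9, slots 9,10,13,1,8 occupied -> index 0.
Table: [481, 362, ∅, ∅, ∅, ∅, ∅, ∅, 22, 532, 464, ∅, ∅, 668, 458, ∅, ∅]

532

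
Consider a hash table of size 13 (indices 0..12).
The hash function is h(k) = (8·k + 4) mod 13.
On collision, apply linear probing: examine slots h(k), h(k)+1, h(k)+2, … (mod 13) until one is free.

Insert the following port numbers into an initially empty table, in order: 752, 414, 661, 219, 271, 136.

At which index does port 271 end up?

Insert 752: h=1, slot 1 empty => index 1.
Insert 414: h=1, slot 1 occupied => index 2.
Insert 661: h=1, slots 1,2 occupied => index 3.
Insert 219: h=1, slots 1,2,3 occupied => index 4.
Insert 271: h=1, slots 1,2,3,4 occupied => index 5.
Insert 136: h=0, slot 0 empty => index 0.
Table: [136, 752, 414, 661, 219, 271, —, —, —, —, —, —, —]

5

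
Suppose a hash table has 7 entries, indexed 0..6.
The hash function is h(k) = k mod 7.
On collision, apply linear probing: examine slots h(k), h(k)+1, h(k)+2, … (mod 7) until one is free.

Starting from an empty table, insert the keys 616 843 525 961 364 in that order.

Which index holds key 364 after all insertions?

616 hashes to 0; slot 0 is free -> place at 0.
843 hashes to 3; slot 3 is free -> place at 3.
525 hashes to 0; 0 taken -> place at 1.
961 hashes to 2; slot 2 is free -> place at 2.
364 hashes to 0; 0,1,2,3 taken -> place at 4.
Table: [616, 525, 961, 843, 364, ., .]

4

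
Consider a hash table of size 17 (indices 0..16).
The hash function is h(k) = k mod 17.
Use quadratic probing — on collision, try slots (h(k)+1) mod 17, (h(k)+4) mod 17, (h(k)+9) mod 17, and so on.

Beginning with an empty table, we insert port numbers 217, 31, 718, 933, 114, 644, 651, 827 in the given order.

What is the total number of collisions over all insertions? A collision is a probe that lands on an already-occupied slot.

1

Insert 217: h=13, slot 13 empty => index 13.
Insert 31: h=14, slot 14 empty => index 14.
Insert 718: h=4, slot 4 empty => index 4.
Insert 933: h=15, slot 15 empty => index 15.
Insert 114: h=12, slot 12 empty => index 12.
Insert 644: h=15, slot 15 occupied => index 16.
Insert 651: h=5, slot 5 empty => index 5.
Insert 827: h=11, slot 11 empty => index 11.
Table: [., ., ., ., 718, 651, ., ., ., ., ., 827, 114, 217, 31, 933, 644]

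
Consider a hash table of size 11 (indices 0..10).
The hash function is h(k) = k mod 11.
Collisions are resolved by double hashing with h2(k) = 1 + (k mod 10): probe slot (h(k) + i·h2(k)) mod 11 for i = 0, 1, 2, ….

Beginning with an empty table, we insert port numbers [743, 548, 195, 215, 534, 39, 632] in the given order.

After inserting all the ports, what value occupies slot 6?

743 hashes to 6; slot 6 is free -> place at 6.
548 hashes to 9; slot 9 is free -> place at 9.
195 hashes to 8; slot 8 is free -> place at 8.
215 hashes to 6, h2=6; 6 taken -> place at 1.
534 hashes to 6, h2=5; 6 taken -> place at 0.
39 hashes to 6, h2=10; 6 taken -> place at 5.
632 hashes to 5, h2=3; 5,8,0 taken -> place at 3.
Table: [534, 215, -, 632, -, 39, 743, -, 195, 548, -]

743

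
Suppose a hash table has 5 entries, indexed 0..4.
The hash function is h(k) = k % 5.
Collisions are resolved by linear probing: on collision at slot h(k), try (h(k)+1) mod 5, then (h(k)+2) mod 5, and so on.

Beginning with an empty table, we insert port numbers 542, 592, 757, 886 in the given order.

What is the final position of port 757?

542: h=2 → slot 2
592: h=2, probe 2,3 → slot 3
757: h=2, probe 2,3,4 → slot 4
886: h=1 → slot 1
Table: [-, 886, 542, 592, 757]

4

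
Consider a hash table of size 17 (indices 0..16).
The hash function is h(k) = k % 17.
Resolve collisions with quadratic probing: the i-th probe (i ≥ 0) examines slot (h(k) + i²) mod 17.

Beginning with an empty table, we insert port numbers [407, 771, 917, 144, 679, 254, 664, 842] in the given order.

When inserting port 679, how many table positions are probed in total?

3

Insert 407: h=16, slot 16 empty => index 16.
Insert 771: h=6, slot 6 empty => index 6.
Insert 917: h=16, slot 16 occupied => index 0.
Insert 144: h=8, slot 8 empty => index 8.
Insert 679: h=16, slots 16,0 occupied => index 3.
Insert 254: h=16, slots 16,0,3,8 occupied => index 15.
Insert 664: h=1, slot 1 empty => index 1.
Insert 842: h=9, slot 9 empty => index 9.
Table: [917, 664, _, 679, _, _, 771, _, 144, 842, _, _, _, _, _, 254, 407]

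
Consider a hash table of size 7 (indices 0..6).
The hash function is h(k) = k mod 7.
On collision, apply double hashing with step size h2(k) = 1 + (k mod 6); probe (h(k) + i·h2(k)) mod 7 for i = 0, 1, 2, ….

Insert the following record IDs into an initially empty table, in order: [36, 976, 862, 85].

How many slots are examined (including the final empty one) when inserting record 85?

3

36 hashes to 1; slot 1 is free → place at 1.
976 hashes to 3; slot 3 is free → place at 3.
862 hashes to 1, h2=5; 1 taken → place at 6.
85 hashes to 1, h2=2; 1,3 taken → place at 5.
Table: [-, 36, -, 976, -, 85, 862]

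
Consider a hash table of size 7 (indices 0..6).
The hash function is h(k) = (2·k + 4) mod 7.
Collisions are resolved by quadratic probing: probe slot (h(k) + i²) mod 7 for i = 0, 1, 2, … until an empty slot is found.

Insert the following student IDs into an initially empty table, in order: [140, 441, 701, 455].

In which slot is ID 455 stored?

Insert 140: h=4, slot 4 empty -> index 4.
Insert 441: h=4, slot 4 occupied -> index 5.
Insert 701: h=6, slot 6 empty -> index 6.
Insert 455: h=4, slots 4,5 occupied -> index 1.
Table: [., 455, ., ., 140, 441, 701]

1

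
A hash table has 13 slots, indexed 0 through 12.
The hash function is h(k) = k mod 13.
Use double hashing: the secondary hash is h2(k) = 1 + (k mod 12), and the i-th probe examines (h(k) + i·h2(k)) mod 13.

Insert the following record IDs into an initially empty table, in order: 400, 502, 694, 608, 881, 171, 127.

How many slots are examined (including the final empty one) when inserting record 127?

400 hashes to 10; slot 10 is free => place at 10.
502 hashes to 8; slot 8 is free => place at 8.
694 hashes to 5; slot 5 is free => place at 5.
608 hashes to 10, h2=9; 10 taken => place at 6.
881 hashes to 10, h2=6; 10 taken => place at 3.
171 hashes to 2; slot 2 is free => place at 2.
127 hashes to 10, h2=8; 10,5 taken => place at 0.
Table: [127, ∅, 171, 881, ∅, 694, 608, ∅, 502, ∅, 400, ∅, ∅]

3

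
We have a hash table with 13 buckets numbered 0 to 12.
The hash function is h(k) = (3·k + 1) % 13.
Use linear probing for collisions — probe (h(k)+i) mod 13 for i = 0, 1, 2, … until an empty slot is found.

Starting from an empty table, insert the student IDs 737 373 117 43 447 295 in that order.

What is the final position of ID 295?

Insert 737: h=2, slot 2 empty => index 2.
Insert 373: h=2, slot 2 occupied => index 3.
Insert 117: h=1, slot 1 empty => index 1.
Insert 43: h=0, slot 0 empty => index 0.
Insert 447: h=3, slot 3 occupied => index 4.
Insert 295: h=2, slots 2,3,4 occupied => index 5.
Table: [43, 117, 737, 373, 447, 295, —, —, —, —, —, —, —]

5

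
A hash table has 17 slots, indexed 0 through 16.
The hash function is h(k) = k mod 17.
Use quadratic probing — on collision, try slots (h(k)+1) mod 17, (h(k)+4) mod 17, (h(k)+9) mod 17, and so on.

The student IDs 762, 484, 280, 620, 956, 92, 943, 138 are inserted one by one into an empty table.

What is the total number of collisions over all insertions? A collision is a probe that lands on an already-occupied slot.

6

762 hashes to 14; slot 14 is free → place at 14.
484 hashes to 8; slot 8 is free → place at 8.
280 hashes to 8; 8 taken → place at 9.
620 hashes to 8; 8,9 taken → place at 12.
956 hashes to 4; slot 4 is free → place at 4.
92 hashes to 7; slot 7 is free → place at 7.
943 hashes to 8; 8,9,12 taken → place at 0.
138 hashes to 2; slot 2 is free → place at 2.
Table: [943, -, 138, -, 956, -, -, 92, 484, 280, -, -, 620, -, 762, -, -]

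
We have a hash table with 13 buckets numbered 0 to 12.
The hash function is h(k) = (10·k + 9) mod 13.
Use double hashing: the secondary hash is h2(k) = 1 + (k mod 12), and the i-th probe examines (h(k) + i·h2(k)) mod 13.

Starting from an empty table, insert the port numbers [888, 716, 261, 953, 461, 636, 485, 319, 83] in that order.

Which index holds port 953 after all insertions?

888 hashes to 10; slot 10 is free -> place at 10.
716 hashes to 6; slot 6 is free -> place at 6.
261 hashes to 6, h2=10; 6 taken -> place at 3.
953 hashes to 10, h2=6; 10,3 taken -> place at 9.
461 hashes to 4; slot 4 is free -> place at 4.
636 hashes to 12; slot 12 is free -> place at 12.
485 hashes to 10, h2=6; 10,3,9 taken -> place at 2.
319 hashes to 1; slot 1 is free -> place at 1.
83 hashes to 7; slot 7 is free -> place at 7.
Table: [—, 319, 485, 261, 461, —, 716, 83, —, 953, 888, —, 636]

9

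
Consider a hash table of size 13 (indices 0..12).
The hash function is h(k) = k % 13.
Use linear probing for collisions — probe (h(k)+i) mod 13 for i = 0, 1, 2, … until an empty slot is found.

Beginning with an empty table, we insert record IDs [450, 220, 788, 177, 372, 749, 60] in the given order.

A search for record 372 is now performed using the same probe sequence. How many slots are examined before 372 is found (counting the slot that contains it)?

450: h=8 -> slot 8
220: h=12 -> slot 12
788: h=8, probe 8,9 -> slot 9
177: h=8, probe 8,9,10 -> slot 10
372: h=8, probe 8,9,10,11 -> slot 11
749: h=8, probe 8,9,10,11,12,0 -> slot 0
60: h=8, probe 8,9,10,11,12,0,1 -> slot 1
Table: [749, 60, ∅, ∅, ∅, ∅, ∅, ∅, 450, 788, 177, 372, 220]
Lookup 372: h=8, probe 8,9,10,11 → found at 11.

4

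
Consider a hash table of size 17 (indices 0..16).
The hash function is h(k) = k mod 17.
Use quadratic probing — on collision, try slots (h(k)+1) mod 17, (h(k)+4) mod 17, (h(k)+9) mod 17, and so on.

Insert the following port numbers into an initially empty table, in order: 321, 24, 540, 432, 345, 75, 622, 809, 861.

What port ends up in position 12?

Insert 321: h=15, slot 15 empty -> index 15.
Insert 24: h=7, slot 7 empty -> index 7.
Insert 540: h=13, slot 13 empty -> index 13.
Insert 432: h=7, slot 7 occupied -> index 8.
Insert 345: h=5, slot 5 empty -> index 5.
Insert 75: h=7, slots 7,8 occupied -> index 11.
Insert 622: h=10, slot 10 empty -> index 10.
Insert 809: h=10, slots 10,11 occupied -> index 14.
Insert 861: h=11, slot 11 occupied -> index 12.
Table: [., ., ., ., ., 345, ., 24, 432, ., 622, 75, 861, 540, 809, 321, .]

861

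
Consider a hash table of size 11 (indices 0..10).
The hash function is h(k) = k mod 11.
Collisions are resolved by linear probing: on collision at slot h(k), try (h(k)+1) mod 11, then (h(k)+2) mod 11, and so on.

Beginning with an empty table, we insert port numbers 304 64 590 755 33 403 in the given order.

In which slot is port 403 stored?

304 hashes to 7; slot 7 is free -> place at 7.
64 hashes to 9; slot 9 is free -> place at 9.
590 hashes to 7; 7 taken -> place at 8.
755 hashes to 7; 7,8,9 taken -> place at 10.
33 hashes to 0; slot 0 is free -> place at 0.
403 hashes to 7; 7,8,9,10,0 taken -> place at 1.
Table: [33, 403, _, _, _, _, _, 304, 590, 64, 755]

1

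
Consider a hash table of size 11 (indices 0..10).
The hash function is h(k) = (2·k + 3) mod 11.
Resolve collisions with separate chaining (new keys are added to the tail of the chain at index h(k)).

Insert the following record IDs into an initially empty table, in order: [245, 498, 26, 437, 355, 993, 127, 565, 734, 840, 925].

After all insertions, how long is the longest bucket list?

Insert 245: h=9, bucket 9 empty -> new chain.
Insert 498: h=9, bucket 9 nonempty -> append to chain.
Insert 26: h=0, bucket 0 empty -> new chain.
Insert 437: h=8, bucket 8 empty -> new chain.
Insert 355: h=9, bucket 9 nonempty -> append to chain.
Insert 993: h=9, bucket 9 nonempty -> append to chain.
Insert 127: h=4, bucket 4 empty -> new chain.
Insert 565: h=0, bucket 0 nonempty -> append to chain.
Insert 734: h=8, bucket 8 nonempty -> append to chain.
Insert 840: h=0, bucket 0 nonempty -> append to chain.
Insert 925: h=5, bucket 5 empty -> new chain.
Final buckets:
0: 26 -> 565 -> 840
1: .
2: .
3: .
4: 127
5: 925
6: .
7: .
8: 437 -> 734
9: 245 -> 498 -> 355 -> 993
10: .

4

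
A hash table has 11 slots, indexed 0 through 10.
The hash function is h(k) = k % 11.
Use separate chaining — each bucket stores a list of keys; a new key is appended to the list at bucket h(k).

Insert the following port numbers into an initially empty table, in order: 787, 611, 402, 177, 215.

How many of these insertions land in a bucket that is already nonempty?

Insert 787: h=6, bucket 6 empty -> new chain.
Insert 611: h=6, bucket 6 nonempty -> append to chain.
Insert 402: h=6, bucket 6 nonempty -> append to chain.
Insert 177: h=1, bucket 1 empty -> new chain.
Insert 215: h=6, bucket 6 nonempty -> append to chain.
Final buckets:
0: —
1: 177
2: —
3: —
4: —
5: —
6: 787 -> 611 -> 402 -> 215
7: —
8: —
9: —
10: —

3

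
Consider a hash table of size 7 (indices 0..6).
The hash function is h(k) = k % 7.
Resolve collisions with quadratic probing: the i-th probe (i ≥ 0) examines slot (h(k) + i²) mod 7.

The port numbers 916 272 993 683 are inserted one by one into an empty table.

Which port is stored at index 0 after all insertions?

Insert 916: h=6, slot 6 empty -> index 6.
Insert 272: h=6, slot 6 occupied -> index 0.
Insert 993: h=6, slots 6,0 occupied -> index 3.
Insert 683: h=4, slot 4 empty -> index 4.
Table: [272, -, -, 993, 683, -, 916]

272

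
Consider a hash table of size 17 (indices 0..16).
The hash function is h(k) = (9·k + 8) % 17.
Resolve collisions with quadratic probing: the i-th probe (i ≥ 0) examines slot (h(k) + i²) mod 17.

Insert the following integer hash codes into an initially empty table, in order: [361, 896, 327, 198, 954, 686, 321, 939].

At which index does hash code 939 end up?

361: h=10 → slot 10
896: h=14 → slot 14
327: h=10, probe 10,11 → slot 11
198: h=5 → slot 5
954: h=9 → slot 9
686: h=11, probe 11,12 → slot 12
321: h=7 → slot 7
939: h=10, probe 10,11,14,2 → slot 2
Table: [—, —, 939, —, —, 198, —, 321, —, 954, 361, 327, 686, —, 896, —, —]

2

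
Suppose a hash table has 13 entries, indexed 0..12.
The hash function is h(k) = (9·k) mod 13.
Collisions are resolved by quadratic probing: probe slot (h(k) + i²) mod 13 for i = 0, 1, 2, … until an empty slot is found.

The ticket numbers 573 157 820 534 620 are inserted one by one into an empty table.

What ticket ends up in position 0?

573 hashes to 9; slot 9 is free => place at 9.
157 hashes to 9; 9 taken => place at 10.
820 hashes to 9; 9,10 taken => place at 0.
534 hashes to 9; 9,10,0 taken => place at 5.
620 hashes to 3; slot 3 is free => place at 3.
Table: [820, _, _, 620, _, 534, _, _, _, 573, 157, _, _]

820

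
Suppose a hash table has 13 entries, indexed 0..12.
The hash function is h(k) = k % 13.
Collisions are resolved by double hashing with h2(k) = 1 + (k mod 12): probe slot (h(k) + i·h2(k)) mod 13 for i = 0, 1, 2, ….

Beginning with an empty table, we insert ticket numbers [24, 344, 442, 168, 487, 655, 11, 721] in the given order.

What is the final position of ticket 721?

24 hashes to 11; slot 11 is free => place at 11.
344 hashes to 6; slot 6 is free => place at 6.
442 hashes to 0; slot 0 is free => place at 0.
168 hashes to 12; slot 12 is free => place at 12.
487 hashes to 6, h2=8; 6 taken => place at 1.
655 hashes to 5; slot 5 is free => place at 5.
11 hashes to 11, h2=12; 11 taken => place at 10.
721 hashes to 6, h2=2; 6 taken => place at 8.
Table: [442, 487, —, —, —, 655, 344, —, 721, —, 11, 24, 168]

8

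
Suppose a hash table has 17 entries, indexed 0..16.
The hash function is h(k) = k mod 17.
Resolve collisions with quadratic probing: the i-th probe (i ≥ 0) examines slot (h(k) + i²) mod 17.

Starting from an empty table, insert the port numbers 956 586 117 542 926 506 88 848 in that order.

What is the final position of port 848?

2

Insert 956: h=4, slot 4 empty => index 4.
Insert 586: h=8, slot 8 empty => index 8.
Insert 117: h=15, slot 15 empty => index 15.
Insert 542: h=15, slot 15 occupied => index 16.
Insert 926: h=8, slot 8 occupied => index 9.
Insert 506: h=13, slot 13 empty => index 13.
Insert 88: h=3, slot 3 empty => index 3.
Insert 848: h=15, slots 15,16 occupied => index 2.
Table: [-, -, 848, 88, 956, -, -, -, 586, 926, -, -, -, 506, -, 117, 542]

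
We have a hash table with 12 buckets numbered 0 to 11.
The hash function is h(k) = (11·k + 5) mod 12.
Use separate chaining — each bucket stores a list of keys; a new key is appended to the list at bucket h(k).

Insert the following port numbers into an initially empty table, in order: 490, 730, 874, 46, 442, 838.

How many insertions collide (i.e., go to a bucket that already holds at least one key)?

490 -> bucket 7
730 -> bucket 7 (collision)
874 -> bucket 7 (collision)
46 -> bucket 7 (collision)
442 -> bucket 7 (collision)
838 -> bucket 7 (collision)
Final buckets:
0: -
1: -
2: -
3: -
4: -
5: -
6: -
7: 490 -> 730 -> 874 -> 46 -> 442 -> 838
8: -
9: -
10: -
11: -

5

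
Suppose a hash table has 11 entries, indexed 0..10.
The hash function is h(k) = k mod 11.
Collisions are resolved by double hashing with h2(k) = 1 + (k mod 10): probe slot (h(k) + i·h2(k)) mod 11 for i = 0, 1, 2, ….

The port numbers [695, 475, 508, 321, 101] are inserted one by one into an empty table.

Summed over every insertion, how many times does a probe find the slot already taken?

5

695: h=2 → slot 2
475: h=2, h2=6, probe 2,8 → slot 8
508: h=2, h2=9, probe 2,0 → slot 0
321: h=2, h2=2, probe 2,4 → slot 4
101: h=2, h2=2, probe 2,4,6 → slot 6
Table: [508, -, 695, -, 321, -, 101, -, 475, -, -]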